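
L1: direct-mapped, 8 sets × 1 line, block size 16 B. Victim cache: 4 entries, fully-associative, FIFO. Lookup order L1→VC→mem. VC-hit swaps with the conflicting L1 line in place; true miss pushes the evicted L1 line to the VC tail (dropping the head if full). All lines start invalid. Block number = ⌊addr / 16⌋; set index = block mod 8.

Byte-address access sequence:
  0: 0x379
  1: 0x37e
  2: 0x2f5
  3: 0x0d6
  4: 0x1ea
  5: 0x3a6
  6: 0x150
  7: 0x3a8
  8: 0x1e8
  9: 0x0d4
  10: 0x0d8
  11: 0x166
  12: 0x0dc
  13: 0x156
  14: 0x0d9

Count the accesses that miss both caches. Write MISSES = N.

MISSES = 7

0: 0x379 (blk 55, set 7) → MISS  vc=[]
1: 0x37e (blk 55, set 7) → L1-HIT  vc=[]
2: 0x2f5 (blk 47, set 7) → MISS  vc=[55]
3: 0xd6 (blk 13, set 5) → MISS  vc=[55]
4: 0x1ea (blk 30, set 6) → MISS  vc=[55]
5: 0x3a6 (blk 58, set 2) → MISS  vc=[55]
6: 0x150 (blk 21, set 5) → MISS  vc=[55, 13]
7: 0x3a8 (blk 58, set 2) → L1-HIT  vc=[55, 13]
8: 0x1e8 (blk 30, set 6) → L1-HIT  vc=[55, 13]
9: 0xd4 (blk 13, set 5) → VC-HIT  vc=[55, 21]
10: 0xd8 (blk 13, set 5) → L1-HIT  vc=[55, 21]
11: 0x166 (blk 22, set 6) → MISS  vc=[55, 21, 30]
12: 0xdc (blk 13, set 5) → L1-HIT  vc=[55, 21, 30]
13: 0x156 (blk 21, set 5) → VC-HIT  vc=[55, 13, 30]
14: 0xd9 (blk 13, set 5) → VC-HIT  vc=[55, 21, 30]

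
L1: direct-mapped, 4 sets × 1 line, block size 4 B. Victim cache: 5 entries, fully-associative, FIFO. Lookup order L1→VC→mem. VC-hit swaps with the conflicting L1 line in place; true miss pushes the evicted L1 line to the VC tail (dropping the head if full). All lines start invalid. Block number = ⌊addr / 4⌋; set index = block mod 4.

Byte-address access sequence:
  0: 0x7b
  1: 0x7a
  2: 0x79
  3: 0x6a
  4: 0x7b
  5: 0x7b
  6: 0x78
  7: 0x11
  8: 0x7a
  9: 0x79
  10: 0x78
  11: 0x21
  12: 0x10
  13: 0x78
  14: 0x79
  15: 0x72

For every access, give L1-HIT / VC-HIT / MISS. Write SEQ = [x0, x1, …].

SEQ = [MISS, L1-HIT, L1-HIT, MISS, VC-HIT, L1-HIT, L1-HIT, MISS, L1-HIT, L1-HIT, L1-HIT, MISS, VC-HIT, L1-HIT, L1-HIT, MISS]

#0 0x7b→b30/s2 MISS; vc=[]
#1 0x7a→b30/s2 L1-HIT; vc=[]
#2 0x79→b30/s2 L1-HIT; vc=[]
#3 0x6a→b26/s2 MISS; vc=[30]
#4 0x7b→b30/s2 VC-HIT; vc=[26]
#5 0x7b→b30/s2 L1-HIT; vc=[26]
#6 0x78→b30/s2 L1-HIT; vc=[26]
#7 0x11→b4/s0 MISS; vc=[26]
#8 0x7a→b30/s2 L1-HIT; vc=[26]
#9 0x79→b30/s2 L1-HIT; vc=[26]
#10 0x78→b30/s2 L1-HIT; vc=[26]
#11 0x21→b8/s0 MISS; vc=[26,4]
#12 0x10→b4/s0 VC-HIT; vc=[26,8]
#13 0x78→b30/s2 L1-HIT; vc=[26,8]
#14 0x79→b30/s2 L1-HIT; vc=[26,8]
#15 0x72→b28/s0 MISS; vc=[26,8,4]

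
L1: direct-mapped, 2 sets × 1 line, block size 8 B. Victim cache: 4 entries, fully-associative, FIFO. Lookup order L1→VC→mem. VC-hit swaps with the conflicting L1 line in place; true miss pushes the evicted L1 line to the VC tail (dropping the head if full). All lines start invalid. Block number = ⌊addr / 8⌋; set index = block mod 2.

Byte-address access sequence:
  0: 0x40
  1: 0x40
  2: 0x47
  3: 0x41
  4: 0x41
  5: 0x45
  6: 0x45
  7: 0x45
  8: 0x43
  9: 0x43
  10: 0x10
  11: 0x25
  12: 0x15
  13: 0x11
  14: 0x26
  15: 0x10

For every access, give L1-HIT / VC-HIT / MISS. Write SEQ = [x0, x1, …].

SEQ = [MISS, L1-HIT, L1-HIT, L1-HIT, L1-HIT, L1-HIT, L1-HIT, L1-HIT, L1-HIT, L1-HIT, MISS, MISS, VC-HIT, L1-HIT, VC-HIT, VC-HIT]

#0 0x40→b8/s0 MISS; vc=[]
#1 0x40→b8/s0 L1-HIT; vc=[]
#2 0x47→b8/s0 L1-HIT; vc=[]
#3 0x41→b8/s0 L1-HIT; vc=[]
#4 0x41→b8/s0 L1-HIT; vc=[]
#5 0x45→b8/s0 L1-HIT; vc=[]
#6 0x45→b8/s0 L1-HIT; vc=[]
#7 0x45→b8/s0 L1-HIT; vc=[]
#8 0x43→b8/s0 L1-HIT; vc=[]
#9 0x43→b8/s0 L1-HIT; vc=[]
#10 0x10→b2/s0 MISS; vc=[8]
#11 0x25→b4/s0 MISS; vc=[8,2]
#12 0x15→b2/s0 VC-HIT; vc=[8,4]
#13 0x11→b2/s0 L1-HIT; vc=[8,4]
#14 0x26→b4/s0 VC-HIT; vc=[8,2]
#15 0x10→b2/s0 VC-HIT; vc=[8,4]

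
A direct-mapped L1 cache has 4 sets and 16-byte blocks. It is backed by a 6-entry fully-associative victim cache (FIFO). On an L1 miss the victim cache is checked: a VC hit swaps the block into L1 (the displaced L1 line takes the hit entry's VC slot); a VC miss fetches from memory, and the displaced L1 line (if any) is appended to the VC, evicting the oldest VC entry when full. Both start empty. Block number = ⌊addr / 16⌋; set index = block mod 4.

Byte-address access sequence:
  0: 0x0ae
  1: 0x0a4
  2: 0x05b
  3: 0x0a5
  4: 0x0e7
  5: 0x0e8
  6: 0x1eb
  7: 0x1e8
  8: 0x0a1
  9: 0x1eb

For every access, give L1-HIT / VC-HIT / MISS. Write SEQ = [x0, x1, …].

SEQ = [MISS, L1-HIT, MISS, L1-HIT, MISS, L1-HIT, MISS, L1-HIT, VC-HIT, VC-HIT]

0: 0xae (blk 10, set 2) → MISS  vc=[]
1: 0xa4 (blk 10, set 2) → L1-HIT  vc=[]
2: 0x5b (blk 5, set 1) → MISS  vc=[]
3: 0xa5 (blk 10, set 2) → L1-HIT  vc=[]
4: 0xe7 (blk 14, set 2) → MISS  vc=[10]
5: 0xe8 (blk 14, set 2) → L1-HIT  vc=[10]
6: 0x1eb (blk 30, set 2) → MISS  vc=[10, 14]
7: 0x1e8 (blk 30, set 2) → L1-HIT  vc=[10, 14]
8: 0xa1 (blk 10, set 2) → VC-HIT  vc=[30, 14]
9: 0x1eb (blk 30, set 2) → VC-HIT  vc=[10, 14]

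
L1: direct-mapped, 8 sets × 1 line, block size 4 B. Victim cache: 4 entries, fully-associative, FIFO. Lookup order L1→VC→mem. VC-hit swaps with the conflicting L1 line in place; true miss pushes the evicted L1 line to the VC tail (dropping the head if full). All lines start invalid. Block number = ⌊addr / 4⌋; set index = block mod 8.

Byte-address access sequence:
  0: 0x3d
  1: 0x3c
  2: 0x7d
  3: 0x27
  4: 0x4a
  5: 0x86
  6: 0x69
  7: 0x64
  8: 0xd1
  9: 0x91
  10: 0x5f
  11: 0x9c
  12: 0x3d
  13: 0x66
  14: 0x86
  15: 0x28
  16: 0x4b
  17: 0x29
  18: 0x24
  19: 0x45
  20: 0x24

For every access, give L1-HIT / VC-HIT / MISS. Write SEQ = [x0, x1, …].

#0 0x3d→b15/s7 MISS; vc=[]
#1 0x3c→b15/s7 L1-HIT; vc=[]
#2 0x7d→b31/s7 MISS; vc=[15]
#3 0x27→b9/s1 MISS; vc=[15]
#4 0x4a→b18/s2 MISS; vc=[15]
#5 0x86→b33/s1 MISS; vc=[15,9]
#6 0x69→b26/s2 MISS; vc=[15,9,18]
#7 0x64→b25/s1 MISS; vc=[15,9,18,33]
#8 0xd1→b52/s4 MISS; vc=[15,9,18,33]
#9 0x91→b36/s4 MISS; vc=[9,18,33,52]
#10 0x5f→b23/s7 MISS; vc=[18,33,52,31]
#11 0x9c→b39/s7 MISS; vc=[33,52,31,23]
#12 0x3d→b15/s7 MISS; vc=[52,31,23,39]
#13 0x66→b25/s1 L1-HIT; vc=[52,31,23,39]
#14 0x86→b33/s1 MISS; vc=[31,23,39,25]
#15 0x28→b10/s2 MISS; vc=[23,39,25,26]
#16 0x4b→b18/s2 MISS; vc=[39,25,26,10]
#17 0x29→b10/s2 VC-HIT; vc=[39,25,26,18]
#18 0x24→b9/s1 MISS; vc=[25,26,18,33]
#19 0x45→b17/s1 MISS; vc=[26,18,33,9]
#20 0x24→b9/s1 VC-HIT; vc=[26,18,33,17]

SEQ = [MISS, L1-HIT, MISS, MISS, MISS, MISS, MISS, MISS, MISS, MISS, MISS, MISS, MISS, L1-HIT, MISS, MISS, MISS, VC-HIT, MISS, MISS, VC-HIT]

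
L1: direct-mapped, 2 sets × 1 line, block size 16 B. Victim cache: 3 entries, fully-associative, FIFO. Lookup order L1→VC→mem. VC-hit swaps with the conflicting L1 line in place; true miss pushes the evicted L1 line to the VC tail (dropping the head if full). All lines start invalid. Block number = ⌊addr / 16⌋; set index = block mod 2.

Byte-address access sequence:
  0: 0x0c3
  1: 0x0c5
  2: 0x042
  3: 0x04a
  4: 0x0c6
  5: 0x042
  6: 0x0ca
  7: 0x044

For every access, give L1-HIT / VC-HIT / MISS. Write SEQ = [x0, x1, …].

#0 0xc3→b12/s0 MISS; vc=[]
#1 0xc5→b12/s0 L1-HIT; vc=[]
#2 0x42→b4/s0 MISS; vc=[12]
#3 0x4a→b4/s0 L1-HIT; vc=[12]
#4 0xc6→b12/s0 VC-HIT; vc=[4]
#5 0x42→b4/s0 VC-HIT; vc=[12]
#6 0xca→b12/s0 VC-HIT; vc=[4]
#7 0x44→b4/s0 VC-HIT; vc=[12]

SEQ = [MISS, L1-HIT, MISS, L1-HIT, VC-HIT, VC-HIT, VC-HIT, VC-HIT]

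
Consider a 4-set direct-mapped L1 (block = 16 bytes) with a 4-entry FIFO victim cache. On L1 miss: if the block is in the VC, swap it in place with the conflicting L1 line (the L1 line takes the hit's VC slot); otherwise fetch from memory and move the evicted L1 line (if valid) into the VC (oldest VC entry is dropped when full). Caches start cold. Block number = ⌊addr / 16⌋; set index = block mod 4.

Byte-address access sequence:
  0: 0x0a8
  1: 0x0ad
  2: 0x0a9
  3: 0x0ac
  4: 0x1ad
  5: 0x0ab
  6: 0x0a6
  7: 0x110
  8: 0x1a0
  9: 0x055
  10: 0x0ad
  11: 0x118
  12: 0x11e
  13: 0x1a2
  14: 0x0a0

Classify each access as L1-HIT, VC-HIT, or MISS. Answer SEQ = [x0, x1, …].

  [0] addr=0xa8 blk=10 s=2: MISS | VC []
  [1] addr=0xad blk=10 s=2: L1-HIT | VC []
  [2] addr=0xa9 blk=10 s=2: L1-HIT | VC []
  [3] addr=0xac blk=10 s=2: L1-HIT | VC []
  [4] addr=0x1ad blk=26 s=2: MISS | VC [10]
  [5] addr=0xab blk=10 s=2: VC-HIT | VC [26]
  [6] addr=0xa6 blk=10 s=2: L1-HIT | VC [26]
  [7] addr=0x110 blk=17 s=1: MISS | VC [26]
  [8] addr=0x1a0 blk=26 s=2: VC-HIT | VC [10]
  [9] addr=0x55 blk=5 s=1: MISS | VC [10, 17]
  [10] addr=0xad blk=10 s=2: VC-HIT | VC [26, 17]
  [11] addr=0x118 blk=17 s=1: VC-HIT | VC [26, 5]
  [12] addr=0x11e blk=17 s=1: L1-HIT | VC [26, 5]
  [13] addr=0x1a2 blk=26 s=2: VC-HIT | VC [10, 5]
  [14] addr=0xa0 blk=10 s=2: VC-HIT | VC [26, 5]

SEQ = [MISS, L1-HIT, L1-HIT, L1-HIT, MISS, VC-HIT, L1-HIT, MISS, VC-HIT, MISS, VC-HIT, VC-HIT, L1-HIT, VC-HIT, VC-HIT]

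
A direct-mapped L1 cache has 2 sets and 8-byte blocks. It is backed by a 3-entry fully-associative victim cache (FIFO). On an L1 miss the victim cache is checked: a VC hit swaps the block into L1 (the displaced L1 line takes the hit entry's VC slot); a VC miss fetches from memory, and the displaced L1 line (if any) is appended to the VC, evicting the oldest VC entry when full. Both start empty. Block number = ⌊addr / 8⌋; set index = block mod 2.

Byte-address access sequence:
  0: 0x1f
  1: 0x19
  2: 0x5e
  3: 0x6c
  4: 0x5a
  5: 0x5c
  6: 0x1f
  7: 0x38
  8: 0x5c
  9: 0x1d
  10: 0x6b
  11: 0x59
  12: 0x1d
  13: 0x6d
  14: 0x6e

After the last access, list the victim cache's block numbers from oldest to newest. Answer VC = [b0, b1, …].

VC = [7, 11, 3]

#0 0x1f→b3/s1 MISS; vc=[]
#1 0x19→b3/s1 L1-HIT; vc=[]
#2 0x5e→b11/s1 MISS; vc=[3]
#3 0x6c→b13/s1 MISS; vc=[3,11]
#4 0x5a→b11/s1 VC-HIT; vc=[3,13]
#5 0x5c→b11/s1 L1-HIT; vc=[3,13]
#6 0x1f→b3/s1 VC-HIT; vc=[11,13]
#7 0x38→b7/s1 MISS; vc=[11,13,3]
#8 0x5c→b11/s1 VC-HIT; vc=[7,13,3]
#9 0x1d→b3/s1 VC-HIT; vc=[7,13,11]
#10 0x6b→b13/s1 VC-HIT; vc=[7,3,11]
#11 0x59→b11/s1 VC-HIT; vc=[7,3,13]
#12 0x1d→b3/s1 VC-HIT; vc=[7,11,13]
#13 0x6d→b13/s1 VC-HIT; vc=[7,11,3]
#14 0x6e→b13/s1 L1-HIT; vc=[7,11,3]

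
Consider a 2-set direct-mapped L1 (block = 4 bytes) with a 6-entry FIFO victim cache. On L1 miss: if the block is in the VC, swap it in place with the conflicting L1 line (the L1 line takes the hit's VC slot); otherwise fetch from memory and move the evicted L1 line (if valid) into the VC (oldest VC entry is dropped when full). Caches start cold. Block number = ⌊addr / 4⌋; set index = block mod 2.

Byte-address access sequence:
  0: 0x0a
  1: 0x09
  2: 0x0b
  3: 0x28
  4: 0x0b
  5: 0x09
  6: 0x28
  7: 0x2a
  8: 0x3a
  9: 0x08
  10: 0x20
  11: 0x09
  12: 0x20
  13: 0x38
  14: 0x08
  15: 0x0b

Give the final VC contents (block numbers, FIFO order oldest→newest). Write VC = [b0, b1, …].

#0 0xa→b2/s0 MISS; vc=[]
#1 0x9→b2/s0 L1-HIT; vc=[]
#2 0xb→b2/s0 L1-HIT; vc=[]
#3 0x28→b10/s0 MISS; vc=[2]
#4 0xb→b2/s0 VC-HIT; vc=[10]
#5 0x9→b2/s0 L1-HIT; vc=[10]
#6 0x28→b10/s0 VC-HIT; vc=[2]
#7 0x2a→b10/s0 L1-HIT; vc=[2]
#8 0x3a→b14/s0 MISS; vc=[2,10]
#9 0x8→b2/s0 VC-HIT; vc=[14,10]
#10 0x20→b8/s0 MISS; vc=[14,10,2]
#11 0x9→b2/s0 VC-HIT; vc=[14,10,8]
#12 0x20→b8/s0 VC-HIT; vc=[14,10,2]
#13 0x38→b14/s0 VC-HIT; vc=[8,10,2]
#14 0x8→b2/s0 VC-HIT; vc=[8,10,14]
#15 0xb→b2/s0 L1-HIT; vc=[8,10,14]

VC = [8, 10, 14]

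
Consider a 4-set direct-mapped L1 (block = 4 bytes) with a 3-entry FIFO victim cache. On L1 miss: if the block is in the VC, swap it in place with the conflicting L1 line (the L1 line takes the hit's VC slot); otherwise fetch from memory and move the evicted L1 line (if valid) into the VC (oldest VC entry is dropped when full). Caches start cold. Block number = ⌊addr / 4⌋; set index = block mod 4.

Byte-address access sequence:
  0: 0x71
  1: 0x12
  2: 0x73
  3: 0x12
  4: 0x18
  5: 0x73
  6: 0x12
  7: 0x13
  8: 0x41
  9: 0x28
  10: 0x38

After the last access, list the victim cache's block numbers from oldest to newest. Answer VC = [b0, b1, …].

  [0] addr=0x71 blk=28 s=0: MISS | VC []
  [1] addr=0x12 blk=4 s=0: MISS | VC [28]
  [2] addr=0x73 blk=28 s=0: VC-HIT | VC [4]
  [3] addr=0x12 blk=4 s=0: VC-HIT | VC [28]
  [4] addr=0x18 blk=6 s=2: MISS | VC [28]
  [5] addr=0x73 blk=28 s=0: VC-HIT | VC [4]
  [6] addr=0x12 blk=4 s=0: VC-HIT | VC [28]
  [7] addr=0x13 blk=4 s=0: L1-HIT | VC [28]
  [8] addr=0x41 blk=16 s=0: MISS | VC [28, 4]
  [9] addr=0x28 blk=10 s=2: MISS | VC [28, 4, 6]
  [10] addr=0x38 blk=14 s=2: MISS | VC [4, 6, 10]

VC = [4, 6, 10]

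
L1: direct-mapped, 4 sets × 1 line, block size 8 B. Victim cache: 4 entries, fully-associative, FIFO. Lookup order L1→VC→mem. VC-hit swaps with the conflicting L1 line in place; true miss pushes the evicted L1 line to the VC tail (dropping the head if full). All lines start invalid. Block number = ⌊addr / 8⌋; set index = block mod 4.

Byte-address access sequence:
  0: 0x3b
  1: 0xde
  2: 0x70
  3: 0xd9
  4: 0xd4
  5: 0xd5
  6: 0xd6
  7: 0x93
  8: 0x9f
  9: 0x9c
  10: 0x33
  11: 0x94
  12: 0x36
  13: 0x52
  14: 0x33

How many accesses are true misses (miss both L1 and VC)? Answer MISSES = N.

0: 0x3b (blk 7, set 3) → MISS  vc=[]
1: 0xde (blk 27, set 3) → MISS  vc=[7]
2: 0x70 (blk 14, set 2) → MISS  vc=[7]
3: 0xd9 (blk 27, set 3) → L1-HIT  vc=[7]
4: 0xd4 (blk 26, set 2) → MISS  vc=[7, 14]
5: 0xd5 (blk 26, set 2) → L1-HIT  vc=[7, 14]
6: 0xd6 (blk 26, set 2) → L1-HIT  vc=[7, 14]
7: 0x93 (blk 18, set 2) → MISS  vc=[7, 14, 26]
8: 0x9f (blk 19, set 3) → MISS  vc=[7, 14, 26, 27]
9: 0x9c (blk 19, set 3) → L1-HIT  vc=[7, 14, 26, 27]
10: 0x33 (blk 6, set 2) → MISS  vc=[14, 26, 27, 18]
11: 0x94 (blk 18, set 2) → VC-HIT  vc=[14, 26, 27, 6]
12: 0x36 (blk 6, set 2) → VC-HIT  vc=[14, 26, 27, 18]
13: 0x52 (blk 10, set 2) → MISS  vc=[26, 27, 18, 6]
14: 0x33 (blk 6, set 2) → VC-HIT  vc=[26, 27, 18, 10]

MISSES = 8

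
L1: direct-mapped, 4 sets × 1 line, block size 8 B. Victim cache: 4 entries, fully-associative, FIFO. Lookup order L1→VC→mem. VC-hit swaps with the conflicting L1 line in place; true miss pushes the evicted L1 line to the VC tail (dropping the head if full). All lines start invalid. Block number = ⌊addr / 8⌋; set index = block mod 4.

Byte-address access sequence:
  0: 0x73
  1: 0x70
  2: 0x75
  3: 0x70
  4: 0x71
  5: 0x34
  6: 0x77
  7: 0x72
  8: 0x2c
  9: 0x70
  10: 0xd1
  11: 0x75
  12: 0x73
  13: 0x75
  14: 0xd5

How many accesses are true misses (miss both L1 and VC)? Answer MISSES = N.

  [0] addr=0x73 blk=14 s=2: MISS | VC []
  [1] addr=0x70 blk=14 s=2: L1-HIT | VC []
  [2] addr=0x75 blk=14 s=2: L1-HIT | VC []
  [3] addr=0x70 blk=14 s=2: L1-HIT | VC []
  [4] addr=0x71 blk=14 s=2: L1-HIT | VC []
  [5] addr=0x34 blk=6 s=2: MISS | VC [14]
  [6] addr=0x77 blk=14 s=2: VC-HIT | VC [6]
  [7] addr=0x72 blk=14 s=2: L1-HIT | VC [6]
  [8] addr=0x2c blk=5 s=1: MISS | VC [6]
  [9] addr=0x70 blk=14 s=2: L1-HIT | VC [6]
  [10] addr=0xd1 blk=26 s=2: MISS | VC [6, 14]
  [11] addr=0x75 blk=14 s=2: VC-HIT | VC [6, 26]
  [12] addr=0x73 blk=14 s=2: L1-HIT | VC [6, 26]
  [13] addr=0x75 blk=14 s=2: L1-HIT | VC [6, 26]
  [14] addr=0xd5 blk=26 s=2: VC-HIT | VC [6, 14]

MISSES = 4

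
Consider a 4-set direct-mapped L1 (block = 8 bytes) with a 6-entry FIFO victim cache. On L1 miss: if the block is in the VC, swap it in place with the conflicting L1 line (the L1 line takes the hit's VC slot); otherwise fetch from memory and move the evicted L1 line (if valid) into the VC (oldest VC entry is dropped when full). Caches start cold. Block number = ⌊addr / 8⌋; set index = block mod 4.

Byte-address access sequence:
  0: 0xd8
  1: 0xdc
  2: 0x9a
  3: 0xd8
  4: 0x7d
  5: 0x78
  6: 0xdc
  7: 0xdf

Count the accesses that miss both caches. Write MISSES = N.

  [0] addr=0xd8 blk=27 s=3: MISS | VC []
  [1] addr=0xdc blk=27 s=3: L1-HIT | VC []
  [2] addr=0x9a blk=19 s=3: MISS | VC [27]
  [3] addr=0xd8 blk=27 s=3: VC-HIT | VC [19]
  [4] addr=0x7d blk=15 s=3: MISS | VC [19, 27]
  [5] addr=0x78 blk=15 s=3: L1-HIT | VC [19, 27]
  [6] addr=0xdc blk=27 s=3: VC-HIT | VC [19, 15]
  [7] addr=0xdf blk=27 s=3: L1-HIT | VC [19, 15]

MISSES = 3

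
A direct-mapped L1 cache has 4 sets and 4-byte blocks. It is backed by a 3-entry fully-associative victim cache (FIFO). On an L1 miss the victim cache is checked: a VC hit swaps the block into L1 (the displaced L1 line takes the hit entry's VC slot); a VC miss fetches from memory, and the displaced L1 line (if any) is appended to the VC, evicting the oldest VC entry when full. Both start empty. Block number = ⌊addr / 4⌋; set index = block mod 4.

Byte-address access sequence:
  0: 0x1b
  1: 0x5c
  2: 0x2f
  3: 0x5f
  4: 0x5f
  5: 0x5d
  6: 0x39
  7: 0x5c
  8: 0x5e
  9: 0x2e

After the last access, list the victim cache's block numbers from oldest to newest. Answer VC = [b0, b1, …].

VC = [23, 6]

0: 0x1b (blk 6, set 2) → MISS  vc=[]
1: 0x5c (blk 23, set 3) → MISS  vc=[]
2: 0x2f (blk 11, set 3) → MISS  vc=[23]
3: 0x5f (blk 23, set 3) → VC-HIT  vc=[11]
4: 0x5f (blk 23, set 3) → L1-HIT  vc=[11]
5: 0x5d (blk 23, set 3) → L1-HIT  vc=[11]
6: 0x39 (blk 14, set 2) → MISS  vc=[11, 6]
7: 0x5c (blk 23, set 3) → L1-HIT  vc=[11, 6]
8: 0x5e (blk 23, set 3) → L1-HIT  vc=[11, 6]
9: 0x2e (blk 11, set 3) → VC-HIT  vc=[23, 6]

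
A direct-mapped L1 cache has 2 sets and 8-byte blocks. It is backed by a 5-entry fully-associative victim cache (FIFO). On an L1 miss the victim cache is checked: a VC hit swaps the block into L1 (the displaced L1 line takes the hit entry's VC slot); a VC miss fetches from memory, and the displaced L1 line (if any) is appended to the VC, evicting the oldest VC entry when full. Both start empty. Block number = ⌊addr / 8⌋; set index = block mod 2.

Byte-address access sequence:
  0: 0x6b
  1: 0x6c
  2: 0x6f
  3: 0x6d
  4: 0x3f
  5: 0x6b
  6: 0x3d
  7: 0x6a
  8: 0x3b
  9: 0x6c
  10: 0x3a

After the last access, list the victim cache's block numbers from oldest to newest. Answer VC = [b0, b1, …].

VC = [13]

  [0] addr=0x6b blk=13 s=1: MISS | VC []
  [1] addr=0x6c blk=13 s=1: L1-HIT | VC []
  [2] addr=0x6f blk=13 s=1: L1-HIT | VC []
  [3] addr=0x6d blk=13 s=1: L1-HIT | VC []
  [4] addr=0x3f blk=7 s=1: MISS | VC [13]
  [5] addr=0x6b blk=13 s=1: VC-HIT | VC [7]
  [6] addr=0x3d blk=7 s=1: VC-HIT | VC [13]
  [7] addr=0x6a blk=13 s=1: VC-HIT | VC [7]
  [8] addr=0x3b blk=7 s=1: VC-HIT | VC [13]
  [9] addr=0x6c blk=13 s=1: VC-HIT | VC [7]
  [10] addr=0x3a blk=7 s=1: VC-HIT | VC [13]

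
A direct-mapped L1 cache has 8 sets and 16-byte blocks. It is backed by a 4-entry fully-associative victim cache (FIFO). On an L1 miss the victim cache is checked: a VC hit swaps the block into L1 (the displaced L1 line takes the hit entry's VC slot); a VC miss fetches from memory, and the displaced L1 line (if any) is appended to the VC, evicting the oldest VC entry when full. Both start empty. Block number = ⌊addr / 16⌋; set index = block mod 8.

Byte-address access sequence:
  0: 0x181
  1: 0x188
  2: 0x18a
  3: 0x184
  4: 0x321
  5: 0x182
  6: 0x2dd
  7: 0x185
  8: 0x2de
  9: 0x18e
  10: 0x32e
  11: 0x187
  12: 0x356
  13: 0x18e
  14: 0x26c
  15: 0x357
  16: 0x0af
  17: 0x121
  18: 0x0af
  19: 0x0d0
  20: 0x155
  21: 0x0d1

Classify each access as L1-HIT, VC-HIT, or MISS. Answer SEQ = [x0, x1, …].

  [0] addr=0x181 blk=24 s=0: MISS | VC []
  [1] addr=0x188 blk=24 s=0: L1-HIT | VC []
  [2] addr=0x18a blk=24 s=0: L1-HIT | VC []
  [3] addr=0x184 blk=24 s=0: L1-HIT | VC []
  [4] addr=0x321 blk=50 s=2: MISS | VC []
  [5] addr=0x182 blk=24 s=0: L1-HIT | VC []
  [6] addr=0x2dd blk=45 s=5: MISS | VC []
  [7] addr=0x185 blk=24 s=0: L1-HIT | VC []
  [8] addr=0x2de blk=45 s=5: L1-HIT | VC []
  [9] addr=0x18e blk=24 s=0: L1-HIT | VC []
  [10] addr=0x32e blk=50 s=2: L1-HIT | VC []
  [11] addr=0x187 blk=24 s=0: L1-HIT | VC []
  [12] addr=0x356 blk=53 s=5: MISS | VC [45]
  [13] addr=0x18e blk=24 s=0: L1-HIT | VC [45]
  [14] addr=0x26c blk=38 s=6: MISS | VC [45]
  [15] addr=0x357 blk=53 s=5: L1-HIT | VC [45]
  [16] addr=0xaf blk=10 s=2: MISS | VC [45, 50]
  [17] addr=0x121 blk=18 s=2: MISS | VC [45, 50, 10]
  [18] addr=0xaf blk=10 s=2: VC-HIT | VC [45, 50, 18]
  [19] addr=0xd0 blk=13 s=5: MISS | VC [45, 50, 18, 53]
  [20] addr=0x155 blk=21 s=5: MISS | VC [50, 18, 53, 13]
  [21] addr=0xd1 blk=13 s=5: VC-HIT | VC [50, 18, 53, 21]

SEQ = [MISS, L1-HIT, L1-HIT, L1-HIT, MISS, L1-HIT, MISS, L1-HIT, L1-HIT, L1-HIT, L1-HIT, L1-HIT, MISS, L1-HIT, MISS, L1-HIT, MISS, MISS, VC-HIT, MISS, MISS, VC-HIT]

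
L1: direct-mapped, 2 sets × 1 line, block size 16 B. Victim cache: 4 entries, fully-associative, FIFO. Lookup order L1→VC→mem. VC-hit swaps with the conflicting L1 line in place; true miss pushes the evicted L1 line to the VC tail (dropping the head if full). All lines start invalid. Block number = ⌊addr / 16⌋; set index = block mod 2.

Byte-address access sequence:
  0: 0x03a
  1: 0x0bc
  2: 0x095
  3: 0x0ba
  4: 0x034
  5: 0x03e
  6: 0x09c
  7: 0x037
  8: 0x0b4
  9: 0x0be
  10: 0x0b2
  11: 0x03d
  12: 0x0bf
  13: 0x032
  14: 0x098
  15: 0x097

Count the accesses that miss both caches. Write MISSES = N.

MISSES = 3

  [0] addr=0x3a blk=3 s=1: MISS | VC []
  [1] addr=0xbc blk=11 s=1: MISS | VC [3]
  [2] addr=0x95 blk=9 s=1: MISS | VC [3, 11]
  [3] addr=0xba blk=11 s=1: VC-HIT | VC [3, 9]
  [4] addr=0x34 blk=3 s=1: VC-HIT | VC [11, 9]
  [5] addr=0x3e blk=3 s=1: L1-HIT | VC [11, 9]
  [6] addr=0x9c blk=9 s=1: VC-HIT | VC [11, 3]
  [7] addr=0x37 blk=3 s=1: VC-HIT | VC [11, 9]
  [8] addr=0xb4 blk=11 s=1: VC-HIT | VC [3, 9]
  [9] addr=0xbe blk=11 s=1: L1-HIT | VC [3, 9]
  [10] addr=0xb2 blk=11 s=1: L1-HIT | VC [3, 9]
  [11] addr=0x3d blk=3 s=1: VC-HIT | VC [11, 9]
  [12] addr=0xbf blk=11 s=1: VC-HIT | VC [3, 9]
  [13] addr=0x32 blk=3 s=1: VC-HIT | VC [11, 9]
  [14] addr=0x98 blk=9 s=1: VC-HIT | VC [11, 3]
  [15] addr=0x97 blk=9 s=1: L1-HIT | VC [11, 3]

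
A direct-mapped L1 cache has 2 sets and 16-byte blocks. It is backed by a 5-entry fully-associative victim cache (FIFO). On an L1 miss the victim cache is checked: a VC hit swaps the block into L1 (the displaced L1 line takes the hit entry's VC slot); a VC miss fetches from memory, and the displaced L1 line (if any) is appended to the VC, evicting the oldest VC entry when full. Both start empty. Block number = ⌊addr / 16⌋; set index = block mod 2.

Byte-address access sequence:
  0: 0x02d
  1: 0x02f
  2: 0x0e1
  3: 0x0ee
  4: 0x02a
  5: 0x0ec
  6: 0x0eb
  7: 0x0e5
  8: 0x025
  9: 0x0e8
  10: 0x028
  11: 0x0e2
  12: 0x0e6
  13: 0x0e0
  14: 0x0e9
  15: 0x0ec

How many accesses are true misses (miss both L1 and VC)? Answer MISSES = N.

MISSES = 2

0: 0x2d (blk 2, set 0) → MISS  vc=[]
1: 0x2f (blk 2, set 0) → L1-HIT  vc=[]
2: 0xe1 (blk 14, set 0) → MISS  vc=[2]
3: 0xee (blk 14, set 0) → L1-HIT  vc=[2]
4: 0x2a (blk 2, set 0) → VC-HIT  vc=[14]
5: 0xec (blk 14, set 0) → VC-HIT  vc=[2]
6: 0xeb (blk 14, set 0) → L1-HIT  vc=[2]
7: 0xe5 (blk 14, set 0) → L1-HIT  vc=[2]
8: 0x25 (blk 2, set 0) → VC-HIT  vc=[14]
9: 0xe8 (blk 14, set 0) → VC-HIT  vc=[2]
10: 0x28 (blk 2, set 0) → VC-HIT  vc=[14]
11: 0xe2 (blk 14, set 0) → VC-HIT  vc=[2]
12: 0xe6 (blk 14, set 0) → L1-HIT  vc=[2]
13: 0xe0 (blk 14, set 0) → L1-HIT  vc=[2]
14: 0xe9 (blk 14, set 0) → L1-HIT  vc=[2]
15: 0xec (blk 14, set 0) → L1-HIT  vc=[2]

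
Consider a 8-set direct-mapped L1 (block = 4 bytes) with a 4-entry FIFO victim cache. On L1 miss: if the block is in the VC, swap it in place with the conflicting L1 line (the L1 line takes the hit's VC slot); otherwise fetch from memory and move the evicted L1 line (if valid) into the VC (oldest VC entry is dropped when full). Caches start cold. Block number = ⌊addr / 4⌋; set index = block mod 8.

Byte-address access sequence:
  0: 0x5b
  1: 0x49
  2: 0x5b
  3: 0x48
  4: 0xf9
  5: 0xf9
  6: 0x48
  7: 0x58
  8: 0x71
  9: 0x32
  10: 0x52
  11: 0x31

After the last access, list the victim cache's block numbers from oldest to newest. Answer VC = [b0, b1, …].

VC = [62, 28, 20]

  [0] addr=0x5b blk=22 s=6: MISS | VC []
  [1] addr=0x49 blk=18 s=2: MISS | VC []
  [2] addr=0x5b blk=22 s=6: L1-HIT | VC []
  [3] addr=0x48 blk=18 s=2: L1-HIT | VC []
  [4] addr=0xf9 blk=62 s=6: MISS | VC [22]
  [5] addr=0xf9 blk=62 s=6: L1-HIT | VC [22]
  [6] addr=0x48 blk=18 s=2: L1-HIT | VC [22]
  [7] addr=0x58 blk=22 s=6: VC-HIT | VC [62]
  [8] addr=0x71 blk=28 s=4: MISS | VC [62]
  [9] addr=0x32 blk=12 s=4: MISS | VC [62, 28]
  [10] addr=0x52 blk=20 s=4: MISS | VC [62, 28, 12]
  [11] addr=0x31 blk=12 s=4: VC-HIT | VC [62, 28, 20]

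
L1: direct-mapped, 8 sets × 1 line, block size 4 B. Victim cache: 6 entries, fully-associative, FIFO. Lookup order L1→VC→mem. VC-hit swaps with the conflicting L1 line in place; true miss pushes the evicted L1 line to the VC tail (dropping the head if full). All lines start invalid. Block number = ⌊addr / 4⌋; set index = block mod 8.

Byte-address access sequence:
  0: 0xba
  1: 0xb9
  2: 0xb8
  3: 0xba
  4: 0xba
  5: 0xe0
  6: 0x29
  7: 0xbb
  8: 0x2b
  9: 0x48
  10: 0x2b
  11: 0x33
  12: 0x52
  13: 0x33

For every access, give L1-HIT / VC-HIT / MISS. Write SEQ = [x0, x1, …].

#0 0xba→b46/s6 MISS; vc=[]
#1 0xb9→b46/s6 L1-HIT; vc=[]
#2 0xb8→b46/s6 L1-HIT; vc=[]
#3 0xba→b46/s6 L1-HIT; vc=[]
#4 0xba→b46/s6 L1-HIT; vc=[]
#5 0xe0→b56/s0 MISS; vc=[]
#6 0x29→b10/s2 MISS; vc=[]
#7 0xbb→b46/s6 L1-HIT; vc=[]
#8 0x2b→b10/s2 L1-HIT; vc=[]
#9 0x48→b18/s2 MISS; vc=[10]
#10 0x2b→b10/s2 VC-HIT; vc=[18]
#11 0x33→b12/s4 MISS; vc=[18]
#12 0x52→b20/s4 MISS; vc=[18,12]
#13 0x33→b12/s4 VC-HIT; vc=[18,20]

SEQ = [MISS, L1-HIT, L1-HIT, L1-HIT, L1-HIT, MISS, MISS, L1-HIT, L1-HIT, MISS, VC-HIT, MISS, MISS, VC-HIT]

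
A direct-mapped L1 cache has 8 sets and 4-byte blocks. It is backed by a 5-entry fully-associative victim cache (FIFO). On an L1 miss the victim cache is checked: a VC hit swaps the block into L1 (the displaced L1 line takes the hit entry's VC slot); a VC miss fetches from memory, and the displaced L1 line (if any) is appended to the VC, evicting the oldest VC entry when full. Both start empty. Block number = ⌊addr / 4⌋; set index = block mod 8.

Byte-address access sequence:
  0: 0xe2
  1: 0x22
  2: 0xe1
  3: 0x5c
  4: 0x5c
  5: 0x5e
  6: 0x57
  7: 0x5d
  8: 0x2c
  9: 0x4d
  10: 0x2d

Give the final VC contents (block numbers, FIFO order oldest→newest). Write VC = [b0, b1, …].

0: 0xe2 (blk 56, set 0) → MISS  vc=[]
1: 0x22 (blk 8, set 0) → MISS  vc=[56]
2: 0xe1 (blk 56, set 0) → VC-HIT  vc=[8]
3: 0x5c (blk 23, set 7) → MISS  vc=[8]
4: 0x5c (blk 23, set 7) → L1-HIT  vc=[8]
5: 0x5e (blk 23, set 7) → L1-HIT  vc=[8]
6: 0x57 (blk 21, set 5) → MISS  vc=[8]
7: 0x5d (blk 23, set 7) → L1-HIT  vc=[8]
8: 0x2c (blk 11, set 3) → MISS  vc=[8]
9: 0x4d (blk 19, set 3) → MISS  vc=[8, 11]
10: 0x2d (blk 11, set 3) → VC-HIT  vc=[8, 19]

VC = [8, 19]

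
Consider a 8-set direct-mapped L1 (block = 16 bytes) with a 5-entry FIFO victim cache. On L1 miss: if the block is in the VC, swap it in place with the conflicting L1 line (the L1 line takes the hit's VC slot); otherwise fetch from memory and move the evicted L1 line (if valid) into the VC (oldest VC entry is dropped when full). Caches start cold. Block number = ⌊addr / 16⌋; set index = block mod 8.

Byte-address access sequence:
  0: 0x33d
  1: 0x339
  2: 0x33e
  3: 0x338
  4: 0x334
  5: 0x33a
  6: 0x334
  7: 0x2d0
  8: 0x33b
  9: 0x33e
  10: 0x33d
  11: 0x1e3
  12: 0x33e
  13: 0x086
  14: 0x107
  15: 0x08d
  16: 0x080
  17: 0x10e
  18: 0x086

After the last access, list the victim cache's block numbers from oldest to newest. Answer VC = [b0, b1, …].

  [0] addr=0x33d blk=51 s=3: MISS | VC []
  [1] addr=0x339 blk=51 s=3: L1-HIT | VC []
  [2] addr=0x33e blk=51 s=3: L1-HIT | VC []
  [3] addr=0x338 blk=51 s=3: L1-HIT | VC []
  [4] addr=0x334 blk=51 s=3: L1-HIT | VC []
  [5] addr=0x33a blk=51 s=3: L1-HIT | VC []
  [6] addr=0x334 blk=51 s=3: L1-HIT | VC []
  [7] addr=0x2d0 blk=45 s=5: MISS | VC []
  [8] addr=0x33b blk=51 s=3: L1-HIT | VC []
  [9] addr=0x33e blk=51 s=3: L1-HIT | VC []
  [10] addr=0x33d blk=51 s=3: L1-HIT | VC []
  [11] addr=0x1e3 blk=30 s=6: MISS | VC []
  [12] addr=0x33e blk=51 s=3: L1-HIT | VC []
  [13] addr=0x86 blk=8 s=0: MISS | VC []
  [14] addr=0x107 blk=16 s=0: MISS | VC [8]
  [15] addr=0x8d blk=8 s=0: VC-HIT | VC [16]
  [16] addr=0x80 blk=8 s=0: L1-HIT | VC [16]
  [17] addr=0x10e blk=16 s=0: VC-HIT | VC [8]
  [18] addr=0x86 blk=8 s=0: VC-HIT | VC [16]

VC = [16]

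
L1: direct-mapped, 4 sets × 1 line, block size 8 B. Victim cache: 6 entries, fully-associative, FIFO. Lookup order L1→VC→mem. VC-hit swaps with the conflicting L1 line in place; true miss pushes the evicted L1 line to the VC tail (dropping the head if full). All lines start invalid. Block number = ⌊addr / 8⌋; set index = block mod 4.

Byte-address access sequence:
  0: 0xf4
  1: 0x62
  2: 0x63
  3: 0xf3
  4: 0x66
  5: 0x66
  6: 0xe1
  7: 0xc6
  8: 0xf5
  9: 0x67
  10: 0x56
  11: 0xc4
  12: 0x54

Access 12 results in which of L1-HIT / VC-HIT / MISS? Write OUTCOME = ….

OUTCOME = L1-HIT

  [0] addr=0xf4 blk=30 s=2: MISS | VC []
  [1] addr=0x62 blk=12 s=0: MISS | VC []
  [2] addr=0x63 blk=12 s=0: L1-HIT | VC []
  [3] addr=0xf3 blk=30 s=2: L1-HIT | VC []
  [4] addr=0x66 blk=12 s=0: L1-HIT | VC []
  [5] addr=0x66 blk=12 s=0: L1-HIT | VC []
  [6] addr=0xe1 blk=28 s=0: MISS | VC [12]
  [7] addr=0xc6 blk=24 s=0: MISS | VC [12, 28]
  [8] addr=0xf5 blk=30 s=2: L1-HIT | VC [12, 28]
  [9] addr=0x67 blk=12 s=0: VC-HIT | VC [24, 28]
  [10] addr=0x56 blk=10 s=2: MISS | VC [24, 28, 30]
  [11] addr=0xc4 blk=24 s=0: VC-HIT | VC [12, 28, 30]
  [12] addr=0x54 blk=10 s=2: L1-HIT | VC [12, 28, 30]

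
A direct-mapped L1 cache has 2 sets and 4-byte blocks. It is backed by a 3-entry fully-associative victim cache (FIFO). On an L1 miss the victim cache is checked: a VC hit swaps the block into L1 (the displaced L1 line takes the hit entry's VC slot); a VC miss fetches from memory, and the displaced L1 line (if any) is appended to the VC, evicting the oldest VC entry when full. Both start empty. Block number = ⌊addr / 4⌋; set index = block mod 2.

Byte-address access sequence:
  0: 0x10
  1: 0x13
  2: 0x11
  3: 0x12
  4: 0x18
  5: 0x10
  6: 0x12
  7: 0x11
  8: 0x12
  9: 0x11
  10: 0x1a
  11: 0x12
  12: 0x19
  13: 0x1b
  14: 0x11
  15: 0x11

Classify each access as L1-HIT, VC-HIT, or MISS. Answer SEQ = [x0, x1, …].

0: 0x10 (blk 4, set 0) → MISS  vc=[]
1: 0x13 (blk 4, set 0) → L1-HIT  vc=[]
2: 0x11 (blk 4, set 0) → L1-HIT  vc=[]
3: 0x12 (blk 4, set 0) → L1-HIT  vc=[]
4: 0x18 (blk 6, set 0) → MISS  vc=[4]
5: 0x10 (blk 4, set 0) → VC-HIT  vc=[6]
6: 0x12 (blk 4, set 0) → L1-HIT  vc=[6]
7: 0x11 (blk 4, set 0) → L1-HIT  vc=[6]
8: 0x12 (blk 4, set 0) → L1-HIT  vc=[6]
9: 0x11 (blk 4, set 0) → L1-HIT  vc=[6]
10: 0x1a (blk 6, set 0) → VC-HIT  vc=[4]
11: 0x12 (blk 4, set 0) → VC-HIT  vc=[6]
12: 0x19 (blk 6, set 0) → VC-HIT  vc=[4]
13: 0x1b (blk 6, set 0) → L1-HIT  vc=[4]
14: 0x11 (blk 4, set 0) → VC-HIT  vc=[6]
15: 0x11 (blk 4, set 0) → L1-HIT  vc=[6]

SEQ = [MISS, L1-HIT, L1-HIT, L1-HIT, MISS, VC-HIT, L1-HIT, L1-HIT, L1-HIT, L1-HIT, VC-HIT, VC-HIT, VC-HIT, L1-HIT, VC-HIT, L1-HIT]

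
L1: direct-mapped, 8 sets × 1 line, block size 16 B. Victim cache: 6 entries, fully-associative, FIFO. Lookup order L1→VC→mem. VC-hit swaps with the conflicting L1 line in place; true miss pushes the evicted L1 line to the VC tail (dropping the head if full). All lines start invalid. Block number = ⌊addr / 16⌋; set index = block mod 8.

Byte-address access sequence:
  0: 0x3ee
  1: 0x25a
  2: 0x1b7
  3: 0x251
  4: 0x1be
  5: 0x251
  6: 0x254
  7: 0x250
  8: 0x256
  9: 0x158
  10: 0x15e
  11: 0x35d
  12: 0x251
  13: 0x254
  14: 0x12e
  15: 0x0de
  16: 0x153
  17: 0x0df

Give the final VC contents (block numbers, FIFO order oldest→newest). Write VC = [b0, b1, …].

  [0] addr=0x3ee blk=62 s=6: MISS | VC []
  [1] addr=0x25a blk=37 s=5: MISS | VC []
  [2] addr=0x1b7 blk=27 s=3: MISS | VC []
  [3] addr=0x251 blk=37 s=5: L1-HIT | VC []
  [4] addr=0x1be blk=27 s=3: L1-HIT | VC []
  [5] addr=0x251 blk=37 s=5: L1-HIT | VC []
  [6] addr=0x254 blk=37 s=5: L1-HIT | VC []
  [7] addr=0x250 blk=37 s=5: L1-HIT | VC []
  [8] addr=0x256 blk=37 s=5: L1-HIT | VC []
  [9] addr=0x158 blk=21 s=5: MISS | VC [37]
  [10] addr=0x15e blk=21 s=5: L1-HIT | VC [37]
  [11] addr=0x35d blk=53 s=5: MISS | VC [37, 21]
  [12] addr=0x251 blk=37 s=5: VC-HIT | VC [53, 21]
  [13] addr=0x254 blk=37 s=5: L1-HIT | VC [53, 21]
  [14] addr=0x12e blk=18 s=2: MISS | VC [53, 21]
  [15] addr=0xde blk=13 s=5: MISS | VC [53, 21, 37]
  [16] addr=0x153 blk=21 s=5: VC-HIT | VC [53, 13, 37]
  [17] addr=0xdf blk=13 s=5: VC-HIT | VC [53, 21, 37]

VC = [53, 21, 37]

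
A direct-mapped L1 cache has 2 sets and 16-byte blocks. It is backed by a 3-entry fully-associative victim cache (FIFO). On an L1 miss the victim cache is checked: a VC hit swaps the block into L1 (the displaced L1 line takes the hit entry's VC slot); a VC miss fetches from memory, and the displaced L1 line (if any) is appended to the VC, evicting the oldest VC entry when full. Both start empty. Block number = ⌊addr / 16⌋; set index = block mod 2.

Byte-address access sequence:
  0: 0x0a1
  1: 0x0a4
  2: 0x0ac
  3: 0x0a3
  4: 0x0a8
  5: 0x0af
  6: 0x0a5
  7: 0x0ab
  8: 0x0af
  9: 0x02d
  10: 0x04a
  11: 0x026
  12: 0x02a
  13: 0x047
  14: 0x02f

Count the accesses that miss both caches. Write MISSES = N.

  [0] addr=0xa1 blk=10 s=0: MISS | VC []
  [1] addr=0xa4 blk=10 s=0: L1-HIT | VC []
  [2] addr=0xac blk=10 s=0: L1-HIT | VC []
  [3] addr=0xa3 blk=10 s=0: L1-HIT | VC []
  [4] addr=0xa8 blk=10 s=0: L1-HIT | VC []
  [5] addr=0xaf blk=10 s=0: L1-HIT | VC []
  [6] addr=0xa5 blk=10 s=0: L1-HIT | VC []
  [7] addr=0xab blk=10 s=0: L1-HIT | VC []
  [8] addr=0xaf blk=10 s=0: L1-HIT | VC []
  [9] addr=0x2d blk=2 s=0: MISS | VC [10]
  [10] addr=0x4a blk=4 s=0: MISS | VC [10, 2]
  [11] addr=0x26 blk=2 s=0: VC-HIT | VC [10, 4]
  [12] addr=0x2a blk=2 s=0: L1-HIT | VC [10, 4]
  [13] addr=0x47 blk=4 s=0: VC-HIT | VC [10, 2]
  [14] addr=0x2f blk=2 s=0: VC-HIT | VC [10, 4]

MISSES = 3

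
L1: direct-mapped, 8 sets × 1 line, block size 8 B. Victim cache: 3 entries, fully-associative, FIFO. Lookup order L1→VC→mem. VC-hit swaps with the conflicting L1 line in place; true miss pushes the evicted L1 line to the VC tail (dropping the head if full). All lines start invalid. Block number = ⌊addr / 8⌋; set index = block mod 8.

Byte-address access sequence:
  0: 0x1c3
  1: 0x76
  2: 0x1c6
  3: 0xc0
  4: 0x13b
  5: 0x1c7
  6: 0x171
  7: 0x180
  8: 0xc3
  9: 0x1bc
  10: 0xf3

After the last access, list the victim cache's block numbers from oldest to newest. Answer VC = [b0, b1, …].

#0 0x1c3→b56/s0 MISS; vc=[]
#1 0x76→b14/s6 MISS; vc=[]
#2 0x1c6→b56/s0 L1-HIT; vc=[]
#3 0xc0→b24/s0 MISS; vc=[56]
#4 0x13b→b39/s7 MISS; vc=[56]
#5 0x1c7→b56/s0 VC-HIT; vc=[24]
#6 0x171→b46/s6 MISS; vc=[24,14]
#7 0x180→b48/s0 MISS; vc=[24,14,56]
#8 0xc3→b24/s0 VC-HIT; vc=[48,14,56]
#9 0x1bc→b55/s7 MISS; vc=[14,56,39]
#10 0xf3→b30/s6 MISS; vc=[56,39,46]

VC = [56, 39, 46]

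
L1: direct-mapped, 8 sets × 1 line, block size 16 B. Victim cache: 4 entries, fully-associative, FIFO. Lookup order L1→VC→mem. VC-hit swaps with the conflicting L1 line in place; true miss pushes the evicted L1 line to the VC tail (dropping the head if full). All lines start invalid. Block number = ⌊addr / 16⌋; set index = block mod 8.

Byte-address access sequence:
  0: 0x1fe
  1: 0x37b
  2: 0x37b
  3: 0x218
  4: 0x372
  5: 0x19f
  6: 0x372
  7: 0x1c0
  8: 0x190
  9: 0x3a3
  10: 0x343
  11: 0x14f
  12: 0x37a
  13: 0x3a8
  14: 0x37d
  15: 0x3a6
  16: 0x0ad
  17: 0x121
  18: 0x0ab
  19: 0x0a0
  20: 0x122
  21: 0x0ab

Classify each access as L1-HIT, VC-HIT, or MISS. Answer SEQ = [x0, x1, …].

  [0] addr=0x1fe blk=31 s=7: MISS | VC []
  [1] addr=0x37b blk=55 s=7: MISS | VC [31]
  [2] addr=0x37b blk=55 s=7: L1-HIT | VC [31]
  [3] addr=0x218 blk=33 s=1: MISS | VC [31]
  [4] addr=0x372 blk=55 s=7: L1-HIT | VC [31]
  [5] addr=0x19f blk=25 s=1: MISS | VC [31, 33]
  [6] addr=0x372 blk=55 s=7: L1-HIT | VC [31, 33]
  [7] addr=0x1c0 blk=28 s=4: MISS | VC [31, 33]
  [8] addr=0x190 blk=25 s=1: L1-HIT | VC [31, 33]
  [9] addr=0x3a3 blk=58 s=2: MISS | VC [31, 33]
  [10] addr=0x343 blk=52 s=4: MISS | VC [31, 33, 28]
  [11] addr=0x14f blk=20 s=4: MISS | VC [31, 33, 28, 52]
  [12] addr=0x37a blk=55 s=7: L1-HIT | VC [31, 33, 28, 52]
  [13] addr=0x3a8 blk=58 s=2: L1-HIT | VC [31, 33, 28, 52]
  [14] addr=0x37d blk=55 s=7: L1-HIT | VC [31, 33, 28, 52]
  [15] addr=0x3a6 blk=58 s=2: L1-HIT | VC [31, 33, 28, 52]
  [16] addr=0xad blk=10 s=2: MISS | VC [33, 28, 52, 58]
  [17] addr=0x121 blk=18 s=2: MISS | VC [28, 52, 58, 10]
  [18] addr=0xab blk=10 s=2: VC-HIT | VC [28, 52, 58, 18]
  [19] addr=0xa0 blk=10 s=2: L1-HIT | VC [28, 52, 58, 18]
  [20] addr=0x122 blk=18 s=2: VC-HIT | VC [28, 52, 58, 10]
  [21] addr=0xab blk=10 s=2: VC-HIT | VC [28, 52, 58, 18]

SEQ = [MISS, MISS, L1-HIT, MISS, L1-HIT, MISS, L1-HIT, MISS, L1-HIT, MISS, MISS, MISS, L1-HIT, L1-HIT, L1-HIT, L1-HIT, MISS, MISS, VC-HIT, L1-HIT, VC-HIT, VC-HIT]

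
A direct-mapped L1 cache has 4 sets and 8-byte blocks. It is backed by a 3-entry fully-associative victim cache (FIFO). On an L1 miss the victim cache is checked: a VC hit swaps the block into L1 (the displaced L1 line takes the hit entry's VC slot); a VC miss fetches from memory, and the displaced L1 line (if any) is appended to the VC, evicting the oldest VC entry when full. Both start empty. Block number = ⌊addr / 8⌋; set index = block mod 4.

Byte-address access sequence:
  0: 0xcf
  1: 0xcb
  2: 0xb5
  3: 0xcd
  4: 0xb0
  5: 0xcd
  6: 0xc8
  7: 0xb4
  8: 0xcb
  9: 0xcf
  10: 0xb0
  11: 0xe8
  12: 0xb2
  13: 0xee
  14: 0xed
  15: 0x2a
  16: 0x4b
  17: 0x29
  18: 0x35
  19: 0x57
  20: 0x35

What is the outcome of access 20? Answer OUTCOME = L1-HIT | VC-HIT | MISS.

#0 0xcf→b25/s1 MISS; vc=[]
#1 0xcb→b25/s1 L1-HIT; vc=[]
#2 0xb5→b22/s2 MISS; vc=[]
#3 0xcd→b25/s1 L1-HIT; vc=[]
#4 0xb0→b22/s2 L1-HIT; vc=[]
#5 0xcd→b25/s1 L1-HIT; vc=[]
#6 0xc8→b25/s1 L1-HIT; vc=[]
#7 0xb4→b22/s2 L1-HIT; vc=[]
#8 0xcb→b25/s1 L1-HIT; vc=[]
#9 0xcf→b25/s1 L1-HIT; vc=[]
#10 0xb0→b22/s2 L1-HIT; vc=[]
#11 0xe8→b29/s1 MISS; vc=[25]
#12 0xb2→b22/s2 L1-HIT; vc=[25]
#13 0xee→b29/s1 L1-HIT; vc=[25]
#14 0xed→b29/s1 L1-HIT; vc=[25]
#15 0x2a→b5/s1 MISS; vc=[25,29]
#16 0x4b→b9/s1 MISS; vc=[25,29,5]
#17 0x29→b5/s1 VC-HIT; vc=[25,29,9]
#18 0x35→b6/s2 MISS; vc=[29,9,22]
#19 0x57→b10/s2 MISS; vc=[9,22,6]
#20 0x35→b6/s2 VC-HIT; vc=[9,22,10]

OUTCOME = VC-HIT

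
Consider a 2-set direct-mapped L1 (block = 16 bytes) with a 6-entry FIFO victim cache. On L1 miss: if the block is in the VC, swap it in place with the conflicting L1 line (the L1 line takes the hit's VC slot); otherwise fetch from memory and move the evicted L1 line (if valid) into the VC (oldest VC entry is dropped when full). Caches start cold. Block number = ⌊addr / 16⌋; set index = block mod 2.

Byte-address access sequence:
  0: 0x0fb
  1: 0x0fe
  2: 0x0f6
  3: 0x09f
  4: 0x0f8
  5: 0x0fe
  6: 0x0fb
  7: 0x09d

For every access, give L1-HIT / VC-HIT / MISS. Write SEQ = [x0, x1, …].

SEQ = [MISS, L1-HIT, L1-HIT, MISS, VC-HIT, L1-HIT, L1-HIT, VC-HIT]

  [0] addr=0xfb blk=15 s=1: MISS | VC []
  [1] addr=0xfe blk=15 s=1: L1-HIT | VC []
  [2] addr=0xf6 blk=15 s=1: L1-HIT | VC []
  [3] addr=0x9f blk=9 s=1: MISS | VC [15]
  [4] addr=0xf8 blk=15 s=1: VC-HIT | VC [9]
  [5] addr=0xfe blk=15 s=1: L1-HIT | VC [9]
  [6] addr=0xfb blk=15 s=1: L1-HIT | VC [9]
  [7] addr=0x9d blk=9 s=1: VC-HIT | VC [15]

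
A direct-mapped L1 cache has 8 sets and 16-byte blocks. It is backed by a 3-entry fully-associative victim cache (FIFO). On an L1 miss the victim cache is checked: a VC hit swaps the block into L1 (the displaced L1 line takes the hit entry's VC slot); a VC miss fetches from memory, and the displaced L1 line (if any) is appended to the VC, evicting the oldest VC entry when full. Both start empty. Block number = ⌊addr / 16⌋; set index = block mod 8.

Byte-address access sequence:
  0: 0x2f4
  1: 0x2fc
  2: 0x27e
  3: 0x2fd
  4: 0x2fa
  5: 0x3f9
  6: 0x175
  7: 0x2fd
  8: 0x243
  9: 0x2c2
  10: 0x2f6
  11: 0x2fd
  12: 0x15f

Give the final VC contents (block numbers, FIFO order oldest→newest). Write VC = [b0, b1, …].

  [0] addr=0x2f4 blk=47 s=7: MISS | VC []
  [1] addr=0x2fc blk=47 s=7: L1-HIT | VC []
  [2] addr=0x27e blk=39 s=7: MISS | VC [47]
  [3] addr=0x2fd blk=47 s=7: VC-HIT | VC [39]
  [4] addr=0x2fa blk=47 s=7: L1-HIT | VC [39]
  [5] addr=0x3f9 blk=63 s=7: MISS | VC [39, 47]
  [6] addr=0x175 blk=23 s=7: MISS | VC [39, 47, 63]
  [7] addr=0x2fd blk=47 s=7: VC-HIT | VC [39, 23, 63]
  [8] addr=0x243 blk=36 s=4: MISS | VC [39, 23, 63]
  [9] addr=0x2c2 blk=44 s=4: MISS | VC [23, 63, 36]
  [10] addr=0x2f6 blk=47 s=7: L1-HIT | VC [23, 63, 36]
  [11] addr=0x2fd blk=47 s=7: L1-HIT | VC [23, 63, 36]
  [12] addr=0x15f blk=21 s=5: MISS | VC [23, 63, 36]

VC = [23, 63, 36]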